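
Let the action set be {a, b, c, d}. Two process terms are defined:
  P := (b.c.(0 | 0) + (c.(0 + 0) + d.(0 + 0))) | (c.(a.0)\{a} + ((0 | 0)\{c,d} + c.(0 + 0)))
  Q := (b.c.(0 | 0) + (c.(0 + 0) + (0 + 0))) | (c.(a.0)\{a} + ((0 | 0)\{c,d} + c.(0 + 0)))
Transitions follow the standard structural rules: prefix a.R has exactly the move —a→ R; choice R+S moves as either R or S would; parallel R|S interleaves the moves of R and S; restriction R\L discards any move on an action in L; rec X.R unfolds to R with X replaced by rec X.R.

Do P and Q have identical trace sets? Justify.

Reachable graph of P (12 states):
  s0 = (b.c.(0 | 0) + (c.(0 + 0) + d.(0 + 0))) | (c.(a.0)\{a} + ((0 | 0)\{c,d} + c.(0 + 0))) → -b-> s1, -c-> s2, -c-> s3, -c-> s4, -d-> s2
  s1 = c.(0 | 0) | (c.(a.0)\{a} + ((0 | 0)\{c,d} + c.(0 + 0))) → -c-> s5, -c-> s6, -c-> s7
  s2 = (0 + 0) | (c.(a.0)\{a} + ((0 | 0)\{c,d} + c.(0 + 0))) → -c-> s8, -c-> s9
  s3 = (b.c.(0 | 0) + (c.(0 + 0) + d.(0 + 0))) | (0 + 0) → -b-> s6, -c-> s8, -d-> s8
  s4 = (b.c.(0 | 0) + (c.(0 + 0) + d.(0 + 0))) | (a.0)\{a} → -b-> s7, -c-> s9, -d-> s9
  s5 = 0 | 0 | (c.(a.0)\{a} + ((0 | 0)\{c,d} + c.(0 + 0))) → -c-> s10, -c-> s11
  s6 = c.(0 | 0) | (0 + 0) → -c-> s10
  s7 = c.(0 | 0) | (a.0)\{a} → -c-> s11
  s8 = (0 + 0) | (0 + 0) → ·
  s9 = (0 + 0) | (a.0)\{a} → ·
  s10 = 0 | 0 | (0 + 0) → ·
  s11 = 0 | 0 | (a.0)\{a} → ·
Reachable graph of Q (12 states):
  t0 = (b.c.(0 | 0) + (c.(0 + 0) + (0 + 0))) | (c.(a.0)\{a} + ((0 | 0)\{c,d} + c.(0 + 0))) → -b-> t1, -c-> t2, -c-> t3, -c-> t4
  t1 = c.(0 | 0) | (c.(a.0)\{a} + ((0 | 0)\{c,d} + c.(0 + 0))) → -c-> t5, -c-> t6, -c-> t7
  t2 = (0 + 0) | (c.(a.0)\{a} + ((0 | 0)\{c,d} + c.(0 + 0))) → -c-> t8, -c-> t9
  t3 = (b.c.(0 | 0) + (c.(0 + 0) + (0 + 0))) | (0 + 0) → -b-> t6, -c-> t8
  t4 = (b.c.(0 | 0) + (c.(0 + 0) + (0 + 0))) | (a.0)\{a} → -b-> t7, -c-> t9
  t5 = 0 | 0 | (c.(a.0)\{a} + ((0 | 0)\{c,d} + c.(0 + 0))) → -c-> t10, -c-> t11
  t6 = c.(0 | 0) | (0 + 0) → -c-> t10
  t7 = c.(0 | 0) | (a.0)\{a} → -c-> t11
  t8 = (0 + 0) | (0 + 0) → ·
  t9 = (0 + 0) | (a.0)\{a} → ·
  t10 = 0 | 0 | (0 + 0) → ·
  t11 = 0 | 0 | (a.0)\{a} → ·
Executing d from P (initial set {s0}):
  [1] d ⇒ {s2}
  ✓ P
Executing d from Q (initial set {t0}):
  [1] d ⇒ no successor for Q

NO — witness ⟨d⟩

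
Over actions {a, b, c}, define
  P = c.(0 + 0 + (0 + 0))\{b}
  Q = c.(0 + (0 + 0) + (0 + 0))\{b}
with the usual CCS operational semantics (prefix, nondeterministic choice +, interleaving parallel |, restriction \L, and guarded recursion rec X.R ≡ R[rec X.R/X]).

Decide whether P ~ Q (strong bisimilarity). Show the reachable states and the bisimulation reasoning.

YES

Reachable graph of P (2 states):
  u0 = c.(0 + 0 + (0 + 0))\{b} has moves —c→ u1
  u1 = (0 + 0 + (0 + 0))\{b} has moves stopped
Reachable graph of Q (2 states):
  v0 = c.(0 + (0 + 0) + (0 + 0))\{b} has moves —c→ v1
  v1 = (0 + (0 + 0) + (0 + 0))\{b} has moves stopped
Coarsest stable partition (strong bisimilarity classes):
  B0 = {u0, v0}
  B1 = {u1, v1}
u0 ∈ B0, v0 ∈ B0 → same block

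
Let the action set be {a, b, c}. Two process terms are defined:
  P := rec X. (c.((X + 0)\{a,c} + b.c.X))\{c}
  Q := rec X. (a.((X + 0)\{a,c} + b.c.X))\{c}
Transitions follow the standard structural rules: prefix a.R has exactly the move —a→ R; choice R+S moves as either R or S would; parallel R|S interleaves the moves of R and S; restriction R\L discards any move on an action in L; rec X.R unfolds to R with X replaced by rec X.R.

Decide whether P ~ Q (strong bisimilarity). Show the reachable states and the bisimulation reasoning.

P's transition system — 1 states:
  s0 = rec X. (c.((X + 0)\{a,c} + b.c.X))\{c} → (no moves)
Q's transition system — 3 states:
  t0 = rec X. (a.((X + 0)\{a,c} + b.c.X))\{c} → -a-> t1
  t1 = (((rec X. (a.((X + 0)\{a,c} + b.c.X))\{c}) + 0)\{a,c} + b.c.(rec X. (a.((X + 0)\{a,c} + b.c.X))\{c}))\{c} → -b-> t2
  t2 = (c.(rec X. (a.((X + 0)\{a,c} + b.c.X))\{c}))\{c} → (no moves)
Bisimilarity quotient blocks:
  B0 = {s0, t2}
  B1 = {t0}
  B2 = {t1}
s0 ∈ B0, t0 ∈ B1 → different blocks

NO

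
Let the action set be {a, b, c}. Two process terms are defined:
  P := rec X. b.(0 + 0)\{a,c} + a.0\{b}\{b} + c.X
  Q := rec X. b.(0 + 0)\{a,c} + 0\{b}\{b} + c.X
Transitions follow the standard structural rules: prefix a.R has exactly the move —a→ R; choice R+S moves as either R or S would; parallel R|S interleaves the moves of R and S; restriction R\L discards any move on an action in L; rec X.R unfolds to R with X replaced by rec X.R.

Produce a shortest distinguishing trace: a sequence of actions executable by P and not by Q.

P's transition system — 3 states:
  p0 = rec X. b.(0 + 0)\{a,c} + a.0\{b}\{b} + c.X :: ··a··> p1, ··b··> p2, ··c··> p0
  p1 = 0\{b}\{b} :: deadlocked
  p2 = (0 + 0)\{a,c} :: deadlocked
Q's transition system — 2 states:
  q0 = rec X. b.(0 + 0)\{a,c} + 0\{b}\{b} + c.X :: ··b··> q1, ··c··> q0
  q1 = (0 + 0)\{a,c} :: deadlocked
Executing a from P (initial set {p0}):
  after a @ step 1: {p1}
  — P admits the full trace.
Executing a from Q (initial set {q0}):
  after a @ step 1: ∅ (Q stuck)

a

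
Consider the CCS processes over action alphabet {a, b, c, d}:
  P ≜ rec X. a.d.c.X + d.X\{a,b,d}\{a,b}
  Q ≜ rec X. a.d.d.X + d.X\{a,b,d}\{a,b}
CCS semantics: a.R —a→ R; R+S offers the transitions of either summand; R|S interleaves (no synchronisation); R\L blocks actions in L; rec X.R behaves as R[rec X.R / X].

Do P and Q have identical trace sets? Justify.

NO — witness ⟨adc⟩

Reachable graph of P (4 states):
  m0 = rec X. a.d.c.X + d.X\{a,b,d}\{a,b} | --a--▸ m1, --d--▸ m2
  m1 = d.c.(rec X. a.d.c.X + d.X\{a,b,d}\{a,b}) | --d--▸ m3
  m2 = (rec X. a.d.c.X + d.X\{a,b,d}\{a,b})\{a,b,d}\{a,b} | ·
  m3 = c.(rec X. a.d.c.X + d.X\{a,b,d}\{a,b}) | --c--▸ m0
Reachable graph of Q (4 states):
  n0 = rec X. a.d.d.X + d.X\{a,b,d}\{a,b} | --a--▸ n1, --d--▸ n2
  n1 = d.d.(rec X. a.d.d.X + d.X\{a,b,d}\{a,b}) | --d--▸ n3
  n2 = (rec X. a.d.d.X + d.X\{a,b,d}\{a,b})\{a,b,d}\{a,b} | ·
  n3 = d.(rec X. a.d.d.X + d.X\{a,b,d}\{a,b}) | --d--▸ n0
Trace ⟨adc⟩ through P, begin at {m0}:
  after a @ step 1: {m1}
  after d @ step 2: {m3}
  after c @ step 3: {m0}
  ✓ P
Trace ⟨adc⟩ through Q, begin at {n0}:
  after a @ step 1: {n1}
  after d @ step 2: {n3}
  after c @ step 3: ∅ (Q stuck)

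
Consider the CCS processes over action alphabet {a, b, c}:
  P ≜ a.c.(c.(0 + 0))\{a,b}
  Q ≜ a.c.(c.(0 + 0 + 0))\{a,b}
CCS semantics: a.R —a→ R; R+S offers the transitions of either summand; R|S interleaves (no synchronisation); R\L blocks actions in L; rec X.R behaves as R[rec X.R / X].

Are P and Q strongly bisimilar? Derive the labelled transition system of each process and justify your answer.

bisimilar

LTS(P): 4 reachable states
  p0 = a.c.(c.(0 + 0))\{a,b} → —a→ p1
  p1 = c.(c.(0 + 0))\{a,b} → —c→ p2
  p2 = (c.(0 + 0))\{a,b} → —c→ p3
  p3 = (0 + 0)\{a,b} → (no moves)
LTS(Q): 4 reachable states
  q0 = a.c.(c.(0 + 0 + 0))\{a,b} → —a→ q1
  q1 = c.(c.(0 + 0 + 0))\{a,b} → —c→ q2
  q2 = (c.(0 + 0 + 0))\{a,b} → —c→ q3
  q3 = (0 + 0 + 0)\{a,b} → (no moves)
Partition-refinement fixed point:
  B0 = {p0, q0}
  B1 = {p1, q1}
  B2 = {p2, q2}
  B3 = {p3, q3}
p0 ∈ B0, q0 ∈ B0 → same block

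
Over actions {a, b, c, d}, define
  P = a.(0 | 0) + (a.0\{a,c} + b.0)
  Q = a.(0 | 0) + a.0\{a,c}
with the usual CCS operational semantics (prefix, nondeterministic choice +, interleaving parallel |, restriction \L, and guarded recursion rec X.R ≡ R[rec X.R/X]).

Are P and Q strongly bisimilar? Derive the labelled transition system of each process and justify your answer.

not bisimilar

Reachable graph of P (4 states):
  m0 = a.(0 | 0) + (a.0\{a,c} + b.0) ⊢ —a→ m1, —a→ m2, —b→ m3
  m1 = 0 | 0 ⊢ deadlocked
  m2 = 0\{a,c} ⊢ deadlocked
  m3 = 0 ⊢ deadlocked
Reachable graph of Q (3 states):
  n0 = a.(0 | 0) + a.0\{a,c} ⊢ —a→ n1, —a→ n2
  n1 = 0 | 0 ⊢ deadlocked
  n2 = 0\{a,c} ⊢ deadlocked
Bisimilarity quotient blocks:
  B0 = {m0}
  B1 = {m1, m2, m3, n1, n2}
  B2 = {n0}
m0 ∈ B0, n0 ∈ B2 → different blocks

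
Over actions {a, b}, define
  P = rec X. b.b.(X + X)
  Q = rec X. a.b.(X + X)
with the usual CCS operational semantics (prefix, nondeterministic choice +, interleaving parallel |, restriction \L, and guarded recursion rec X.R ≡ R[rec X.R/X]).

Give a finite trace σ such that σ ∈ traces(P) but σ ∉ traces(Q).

P's transition system — 3 states:
  p0 = rec X. b.b.(X + X) :: =b=> p1
  p1 = b.((rec X. b.b.(X + X)) + (rec X. b.b.(X + X))) :: =b=> p2
  p2 = (rec X. b.b.(X + X)) + (rec X. b.b.(X + X)) :: =b=> p1
Q's transition system — 3 states:
  q0 = rec X. a.b.(X + X) :: =a=> q1
  q1 = b.((rec X. a.b.(X + X)) + (rec X. a.b.(X + X))) :: =b=> q2
  q2 = (rec X. a.b.(X + X)) + (rec X. a.b.(X + X)) :: =a=> q1
Executing b from P (initial set {p0}):
  [1] b ⇒ {p1}
  ✓ P
Executing b from Q (initial set {q0}):
  [1] b ⇒ ∅ (Q stuck)

b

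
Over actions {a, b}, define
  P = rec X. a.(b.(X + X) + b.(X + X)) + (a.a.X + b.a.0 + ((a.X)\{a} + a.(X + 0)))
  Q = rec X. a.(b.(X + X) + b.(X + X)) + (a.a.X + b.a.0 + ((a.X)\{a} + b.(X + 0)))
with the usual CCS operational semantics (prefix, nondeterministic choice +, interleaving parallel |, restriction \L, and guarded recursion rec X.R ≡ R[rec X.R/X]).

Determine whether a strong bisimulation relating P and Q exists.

Reachable graph of P (7 states):
  u0 = rec X. a.(b.(X + X) + b.(X + X)) + (a.a.X + b.a.0 + ((a.X)\{a} + a.(X + 0))) ⊢ ··a··> u1, ··a··> u2, ··a··> u3, ··b··> u4
  u1 = (rec X. a.(b.(X + X) + b.(X + X)) + (a.a.X + b.a.0 + ((a.X)\{a} + a.(X + 0)))) + 0 ⊢ ··a··> u1, ··a··> u2, ··a··> u3, ··b··> u4
  u2 = a.(rec X. a.(b.(X + X) + b.(X + X)) + (a.a.X + b.a.0 + ((a.X)\{a} + a.(X + 0)))) ⊢ ··a··> u0
  u3 = b.((rec X. a.(b.(X + X) + b.(X + X)) + (a.a.X + b.a.0 + ((a.X)\{a} + a.(X + 0)))) + (rec X. a.(b.(X + X) + b.(X + X)) + (a.a.X + b.a.0 + ((a.X)\{a} + a.(X + 0))))) + b.((rec X. a.(b.(X + X) + b.(X + X)) + (a.a.X + b.a.0 + ((a.X)\{a} + a.(X + 0)))) + (rec X. a.(b.(X + X) + b.(X + X)) + (a.a.X + b.a.0 + ((a.X)\{a} + a.(X + 0))))) ⊢ ··b··> u5
  u4 = a.0 ⊢ ··a··> u6
  u5 = (rec X. a.(b.(X + X) + b.(X + X)) + (a.a.X + b.a.0 + ((a.X)\{a} + a.(X + 0)))) + (rec X. a.(b.(X + X) + b.(X + X)) + (a.a.X + b.a.0 + ((a.X)\{a} + a.(X + 0)))) ⊢ ··a··> u1, ··a··> u2, ··a··> u3, ··b··> u4
  u6 = 0 ⊢ stopped
Reachable graph of Q (7 states):
  v0 = rec X. a.(b.(X + X) + b.(X + X)) + (a.a.X + b.a.0 + ((a.X)\{a} + b.(X + 0))) ⊢ ··a··> v1, ··a··> v2, ··b··> v3, ··b··> v4
  v1 = a.(rec X. a.(b.(X + X) + b.(X + X)) + (a.a.X + b.a.0 + ((a.X)\{a} + b.(X + 0)))) ⊢ ··a··> v0
  v2 = b.((rec X. a.(b.(X + X) + b.(X + X)) + (a.a.X + b.a.0 + ((a.X)\{a} + b.(X + 0)))) + (rec X. a.(b.(X + X) + b.(X + X)) + (a.a.X + b.a.0 + ((a.X)\{a} + b.(X + 0))))) + b.((rec X. a.(b.(X + X) + b.(X + X)) + (a.a.X + b.a.0 + ((a.X)\{a} + b.(X + 0)))) + (rec X. a.(b.(X + X) + b.(X + X)) + (a.a.X + b.a.0 + ((a.X)\{a} + b.(X + 0))))) ⊢ ··b··> v5
  v3 = (rec X. a.(b.(X + X) + b.(X + X)) + (a.a.X + b.a.0 + ((a.X)\{a} + b.(X + 0)))) + 0 ⊢ ··a··> v1, ··a··> v2, ··b··> v3, ··b··> v4
  v4 = a.0 ⊢ ··a··> v6
  v5 = (rec X. a.(b.(X + X) + b.(X + X)) + (a.a.X + b.a.0 + ((a.X)\{a} + b.(X + 0)))) + (rec X. a.(b.(X + X) + b.(X + X)) + (a.a.X + b.a.0 + ((a.X)\{a} + b.(X + 0)))) ⊢ ··a··> v1, ··a··> v2, ··b··> v3, ··b··> v4
  v6 = 0 ⊢ stopped
Bisimilarity quotient blocks:
  B0 = {u0, u1, u5}
  B1 = {u2}
  B2 = {u4, v4}
  B3 = {u6, v6}
  B4 = {u3}
  B5 = {v0, v3, v5}
  B6 = {v1}
  B7 = {v2}
u0 ∈ B0, v0 ∈ B5 → different blocks

P ≁ Q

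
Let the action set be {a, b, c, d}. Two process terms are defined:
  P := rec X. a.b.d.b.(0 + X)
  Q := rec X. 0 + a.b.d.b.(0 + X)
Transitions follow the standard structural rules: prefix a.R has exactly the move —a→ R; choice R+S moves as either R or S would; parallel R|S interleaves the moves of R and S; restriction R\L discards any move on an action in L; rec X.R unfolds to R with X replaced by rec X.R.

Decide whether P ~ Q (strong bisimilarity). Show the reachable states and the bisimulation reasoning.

P ~ Q

P's transition system — 5 states:
  u0 = rec X. a.b.d.b.(0 + X) has moves —a→ u1
  u1 = b.d.b.(0 + (rec X. a.b.d.b.(0 + X))) has moves —b→ u2
  u2 = d.b.(0 + (rec X. a.b.d.b.(0 + X))) has moves —d→ u3
  u3 = b.(0 + (rec X. a.b.d.b.(0 + X))) has moves —b→ u4
  u4 = 0 + (rec X. a.b.d.b.(0 + X)) has moves —a→ u1
Q's transition system — 5 states:
  v0 = rec X. 0 + a.b.d.b.(0 + X) has moves —a→ v1
  v1 = b.d.b.(0 + (rec X. 0 + a.b.d.b.(0 + X))) has moves —b→ v2
  v2 = d.b.(0 + (rec X. 0 + a.b.d.b.(0 + X))) has moves —d→ v3
  v3 = b.(0 + (rec X. 0 + a.b.d.b.(0 + X))) has moves —b→ v4
  v4 = 0 + (rec X. 0 + a.b.d.b.(0 + X)) has moves —a→ v1
Bisimilarity quotient blocks:
  B0 = {u0, u4, v0, v4}
  B1 = {u1, v1}
  B2 = {u2, v2}
  B3 = {u3, v3}
u0 ∈ B0, v0 ∈ B0 → same block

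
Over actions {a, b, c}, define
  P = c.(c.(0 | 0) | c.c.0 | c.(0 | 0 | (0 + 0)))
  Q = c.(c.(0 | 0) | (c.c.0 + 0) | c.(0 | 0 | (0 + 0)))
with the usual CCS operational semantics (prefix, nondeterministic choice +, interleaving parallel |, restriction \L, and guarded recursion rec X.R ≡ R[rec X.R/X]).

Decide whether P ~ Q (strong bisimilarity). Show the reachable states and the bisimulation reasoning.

Reachable graph of P (13 states):
  p0 = c.(c.(0 | 0) | c.c.0 | c.(0 | 0 | (0 + 0))) has moves --c--▸ p1
  p1 = c.(0 | 0) | c.c.0 | c.(0 | 0 | (0 + 0)) has moves --c--▸ p2, --c--▸ p3, --c--▸ p4
  p2 = 0 | 0 | c.c.0 | c.(0 | 0 | (0 + 0)) has moves --c--▸ p5, --c--▸ p6
  p3 = c.(0 | 0) | c.0 | c.(0 | 0 | (0 + 0)) has moves --c--▸ p5, --c--▸ p7, --c--▸ p8
  p4 = c.(0 | 0) | c.c.0 | (0 | 0 | (0 + 0)) has moves --c--▸ p6, --c--▸ p8
  p5 = 0 | 0 | c.0 | c.(0 | 0 | (0 + 0)) has moves --c--▸ p10, --c--▸ p9
  p6 = 0 | 0 | c.c.0 | (0 | 0 | (0 + 0)) has moves --c--▸ p10
  p7 = c.(0 | 0) | 0 | c.(0 | 0 | (0 + 0)) has moves --c--▸ p11, --c--▸ p9
  p8 = c.(0 | 0) | c.0 | (0 | 0 | (0 + 0)) has moves --c--▸ p10, --c--▸ p11
  p9 = 0 | 0 | 0 | c.(0 | 0 | (0 + 0)) has moves --c--▸ p12
  p10 = 0 | 0 | c.0 | (0 | 0 | (0 + 0)) has moves --c--▸ p12
  p11 = c.(0 | 0) | 0 | (0 | 0 | (0 + 0)) has moves --c--▸ p12
  p12 = 0 | 0 | 0 | (0 | 0 | (0 + 0)) has moves ∅
Reachable graph of Q (13 states):
  q0 = c.(c.(0 | 0) | (c.c.0 + 0) | c.(0 | 0 | (0 + 0))) has moves --c--▸ q1
  q1 = c.(0 | 0) | (c.c.0 + 0) | c.(0 | 0 | (0 + 0)) has moves --c--▸ q2, --c--▸ q3, --c--▸ q4
  q2 = 0 | 0 | (c.c.0 + 0) | c.(0 | 0 | (0 + 0)) has moves --c--▸ q5, --c--▸ q6
  q3 = c.(0 | 0) | (c.c.0 + 0) | (0 | 0 | (0 + 0)) has moves --c--▸ q5, --c--▸ q7
  q4 = c.(0 | 0) | c.0 | c.(0 | 0 | (0 + 0)) has moves --c--▸ q6, --c--▸ q7, --c--▸ q8
  q5 = 0 | 0 | (c.c.0 + 0) | (0 | 0 | (0 + 0)) has moves --c--▸ q9
  q6 = 0 | 0 | c.0 | c.(0 | 0 | (0 + 0)) has moves --c--▸ q10, --c--▸ q9
  q7 = c.(0 | 0) | c.0 | (0 | 0 | (0 + 0)) has moves --c--▸ q11, --c--▸ q9
  q8 = c.(0 | 0) | 0 | c.(0 | 0 | (0 + 0)) has moves --c--▸ q10, --c--▸ q11
  q9 = 0 | 0 | c.0 | (0 | 0 | (0 + 0)) has moves --c--▸ q12
  q10 = 0 | 0 | 0 | c.(0 | 0 | (0 + 0)) has moves --c--▸ q12
  q11 = c.(0 | 0) | 0 | (0 | 0 | (0 + 0)) has moves --c--▸ q12
  q12 = 0 | 0 | 0 | (0 | 0 | (0 + 0)) has moves ∅
Partition-refinement fixed point:
  B0 = {p0, q0}
  B1 = {p1, q1}
  B2 = {p2, p3, p4, q2, q3, q4}
  B3 = {p5, p6, p7, p8, q5, q6, q7, q8}
  B4 = {p10, p11, p9, q10, q11, q9}
  B5 = {p12, q12}
p0 ∈ B0, q0 ∈ B0 → same block

P ~ Q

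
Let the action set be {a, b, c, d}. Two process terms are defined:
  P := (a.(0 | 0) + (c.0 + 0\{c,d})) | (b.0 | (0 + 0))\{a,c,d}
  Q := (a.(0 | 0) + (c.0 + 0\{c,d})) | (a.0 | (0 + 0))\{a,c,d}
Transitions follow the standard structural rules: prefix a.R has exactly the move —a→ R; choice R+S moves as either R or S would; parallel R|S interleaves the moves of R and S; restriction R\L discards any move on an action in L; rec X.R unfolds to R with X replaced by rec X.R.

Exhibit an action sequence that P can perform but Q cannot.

b

P's transition system — 6 states:
  s0 = (a.(0 | 0) + (c.0 + 0\{c,d})) | (b.0 | (0 + 0))\{a,c,d} → =a=> s1, =b=> s2, =c=> s3
  s1 = 0 | 0 | (b.0 | (0 + 0))\{a,c,d} → =b=> s4
  s2 = (a.(0 | 0) + (c.0 + 0\{c,d})) | (0 | (0 + 0))\{a,c,d} → =a=> s4, =c=> s5
  s3 = 0 | (b.0 | (0 + 0))\{a,c,d} → =b=> s5
  s4 = 0 | 0 | (0 | (0 + 0))\{a,c,d} → deadlocked
  s5 = 0 | (0 | (0 + 0))\{a,c,d} → deadlocked
Q's transition system — 3 states:
  t0 = (a.(0 | 0) + (c.0 + 0\{c,d})) | (a.0 | (0 + 0))\{a,c,d} → =a=> t1, =c=> t2
  t1 = 0 | 0 | (a.0 | (0 + 0))\{a,c,d} → deadlocked
  t2 = 0 | (a.0 | (0 + 0))\{a,c,d} → deadlocked
Trace ⟨b⟩ through P, begin at {s0}:
  step 1 (b): {s2}
  P completes σ.
Trace ⟨b⟩ through Q, begin at {t0}:
  step 1 (b): no successor for Q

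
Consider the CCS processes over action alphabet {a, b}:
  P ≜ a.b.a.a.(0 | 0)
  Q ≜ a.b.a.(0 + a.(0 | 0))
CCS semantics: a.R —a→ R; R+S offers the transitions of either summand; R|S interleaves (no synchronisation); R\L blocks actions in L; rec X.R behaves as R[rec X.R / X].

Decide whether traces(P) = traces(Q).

Reachable graph of P (5 states):
  s0 = a.b.a.a.(0 | 0) → =a=> s1
  s1 = b.a.a.(0 | 0) → =b=> s2
  s2 = a.a.(0 | 0) → =a=> s3
  s3 = a.(0 | 0) → =a=> s4
  s4 = 0 | 0 → ∅
Reachable graph of Q (5 states):
  t0 = a.b.a.(0 + a.(0 | 0)) → =a=> t1
  t1 = b.a.(0 + a.(0 | 0)) → =b=> t2
  t2 = a.(0 + a.(0 | 0)) → =a=> t3
  t3 = 0 + a.(0 | 0) → =a=> t4
  t4 = 0 | 0 → ∅
Bisimilarity quotient blocks:
  B0 = {s0, t0}
  B1 = {s1, t1}
  B2 = {s2, t2}
  B3 = {s3, t3}
  B4 = {s4, t4}
s0 ∈ B0, t0 ∈ B0 → same block
Bisimilar ⇒ trace-equivalent.

YES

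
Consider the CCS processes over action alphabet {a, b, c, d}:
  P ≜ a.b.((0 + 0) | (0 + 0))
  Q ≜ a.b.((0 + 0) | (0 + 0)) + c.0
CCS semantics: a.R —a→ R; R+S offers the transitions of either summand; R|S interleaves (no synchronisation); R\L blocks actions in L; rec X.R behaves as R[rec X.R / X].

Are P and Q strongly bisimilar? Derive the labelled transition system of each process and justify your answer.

P ≁ Q

LTS(P): 3 reachable states
  p0 = a.b.((0 + 0) | (0 + 0)) → =a=> p1
  p1 = b.((0 + 0) | (0 + 0)) → =b=> p2
  p2 = (0 + 0) | (0 + 0) → stopped
LTS(Q): 4 reachable states
  q0 = a.b.((0 + 0) | (0 + 0)) + c.0 → =a=> q1, =c=> q2
  q1 = b.((0 + 0) | (0 + 0)) → =b=> q3
  q2 = 0 → stopped
  q3 = (0 + 0) | (0 + 0) → stopped
Bisimilarity quotient blocks:
  B0 = {p0}
  B1 = {p1, q1}
  B2 = {p2, q2, q3}
  B3 = {q0}
p0 ∈ B0, q0 ∈ B3 → different blocks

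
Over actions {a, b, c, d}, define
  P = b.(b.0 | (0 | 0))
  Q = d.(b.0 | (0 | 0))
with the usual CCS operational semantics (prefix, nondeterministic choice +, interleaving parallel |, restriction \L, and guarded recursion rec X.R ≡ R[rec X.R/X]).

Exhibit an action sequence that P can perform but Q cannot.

Reachable graph of P (3 states):
  s0 = b.(b.0 | (0 | 0)) has moves —b→ s1
  s1 = b.0 | (0 | 0) has moves —b→ s2
  s2 = 0 | (0 | 0) has moves (no moves)
Reachable graph of Q (3 states):
  t0 = d.(b.0 | (0 | 0)) has moves —d→ t1
  t1 = b.0 | (0 | 0) has moves —b→ t2
  t2 = 0 | (0 | 0) has moves (no moves)
Executing b from P (initial set {s0}):
  after b @ step 1: {s1}
  — P admits the full trace.
Executing b from Q (initial set {t0}):
  after b @ step 1: no successor for Q

b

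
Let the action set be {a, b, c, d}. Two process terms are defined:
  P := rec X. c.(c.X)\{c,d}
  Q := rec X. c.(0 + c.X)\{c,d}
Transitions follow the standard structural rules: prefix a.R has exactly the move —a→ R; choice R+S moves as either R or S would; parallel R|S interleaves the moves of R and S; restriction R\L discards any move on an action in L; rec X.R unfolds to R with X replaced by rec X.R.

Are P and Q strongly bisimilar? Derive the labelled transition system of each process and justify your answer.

P ~ Q

LTS(P): 2 reachable states
  u0 = rec X. c.(c.X)\{c,d} | -c-> u1
  u1 = (c.(rec X. c.(c.X)\{c,d}))\{c,d} | ∅
LTS(Q): 2 reachable states
  v0 = rec X. c.(0 + c.X)\{c,d} | -c-> v1
  v1 = (0 + c.(rec X. c.(0 + c.X)\{c,d}))\{c,d} | ∅
Coarsest stable partition (strong bisimilarity classes):
  B0 = {u0, v0}
  B1 = {u1, v1}
u0 ∈ B0, v0 ∈ B0 → same block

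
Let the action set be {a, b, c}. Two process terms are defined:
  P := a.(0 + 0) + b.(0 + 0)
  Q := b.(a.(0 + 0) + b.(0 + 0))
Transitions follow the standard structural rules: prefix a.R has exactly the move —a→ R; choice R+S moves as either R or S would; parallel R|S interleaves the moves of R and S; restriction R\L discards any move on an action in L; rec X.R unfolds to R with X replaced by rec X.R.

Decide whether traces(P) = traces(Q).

Reachable graph of P (2 states):
  u0 = a.(0 + 0) + b.(0 + 0) → --a--▸ u1, --b--▸ u1
  u1 = 0 + 0 → ∅
Reachable graph of Q (3 states):
  v0 = b.(a.(0 + 0) + b.(0 + 0)) → --b--▸ v1
  v1 = a.(0 + 0) + b.(0 + 0) → --a--▸ v2, --b--▸ v2
  v2 = 0 + 0 → ∅
Run σ = ⟨a⟩ on P: start {u0}
  [1] a ⇒ {u1}
  ✓ P
Run σ = ⟨a⟩ on Q: start {v0}
  [1] a ⇒ ∅  — Q cannot continue

NO — witness ⟨a⟩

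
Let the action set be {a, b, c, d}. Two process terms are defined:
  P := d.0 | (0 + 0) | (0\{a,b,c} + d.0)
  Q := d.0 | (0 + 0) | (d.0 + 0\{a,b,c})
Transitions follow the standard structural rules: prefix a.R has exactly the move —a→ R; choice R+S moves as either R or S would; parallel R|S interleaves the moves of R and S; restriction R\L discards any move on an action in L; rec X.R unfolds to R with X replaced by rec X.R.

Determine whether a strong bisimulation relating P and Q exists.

Reachable graph of P (4 states):
  p0 = d.0 | (0 + 0) | (0\{a,b,c} + d.0) | --d--▸ p1, --d--▸ p2
  p1 = 0 | (0 + 0) | (0\{a,b,c} + d.0) | --d--▸ p3
  p2 = d.0 | (0 + 0) | 0 | --d--▸ p3
  p3 = 0 | (0 + 0) | 0 | ∅
Reachable graph of Q (4 states):
  q0 = d.0 | (0 + 0) | (d.0 + 0\{a,b,c}) | --d--▸ q1, --d--▸ q2
  q1 = 0 | (0 + 0) | (d.0 + 0\{a,b,c}) | --d--▸ q3
  q2 = d.0 | (0 + 0) | 0 | --d--▸ q3
  q3 = 0 | (0 + 0) | 0 | ∅
Partition-refinement fixed point:
  B0 = {p0, q0}
  B1 = {p1, p2, q1, q2}
  B2 = {p3, q3}
p0 ∈ B0, q0 ∈ B0 → same block

bisimilar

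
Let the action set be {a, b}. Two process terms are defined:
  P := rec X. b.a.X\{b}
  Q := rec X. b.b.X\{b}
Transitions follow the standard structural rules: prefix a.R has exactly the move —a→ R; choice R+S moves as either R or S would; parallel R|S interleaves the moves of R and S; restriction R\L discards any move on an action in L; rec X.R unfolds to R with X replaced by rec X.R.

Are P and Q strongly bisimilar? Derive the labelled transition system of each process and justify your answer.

P ≁ Q

LTS(P): 3 reachable states
  p0 = rec X. b.a.X\{b} ⊢ -b-> p1
  p1 = a.(rec X. b.a.X\{b})\{b} ⊢ -a-> p2
  p2 = (rec X. b.a.X\{b})\{b} ⊢ (no moves)
LTS(Q): 3 reachable states
  q0 = rec X. b.b.X\{b} ⊢ -b-> q1
  q1 = b.(rec X. b.b.X\{b})\{b} ⊢ -b-> q2
  q2 = (rec X. b.b.X\{b})\{b} ⊢ (no moves)
Coarsest stable partition (strong bisimilarity classes):
  B0 = {p0}
  B1 = {p1}
  B2 = {p2, q2}
  B3 = {q0}
  B4 = {q1}
p0 ∈ B0, q0 ∈ B3 → different blocks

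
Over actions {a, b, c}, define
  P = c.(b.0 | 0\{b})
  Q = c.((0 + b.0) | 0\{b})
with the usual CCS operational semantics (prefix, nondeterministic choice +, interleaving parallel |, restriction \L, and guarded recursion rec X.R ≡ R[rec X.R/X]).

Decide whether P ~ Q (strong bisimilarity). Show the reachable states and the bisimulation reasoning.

bisimilar

Reachable graph of P (3 states):
  u0 = c.(b.0 | 0\{b}) has moves —c→ u1
  u1 = b.0 | 0\{b} has moves —b→ u2
  u2 = 0 | 0\{b} has moves ∅
Reachable graph of Q (3 states):
  v0 = c.((0 + b.0) | 0\{b}) has moves —c→ v1
  v1 = (0 + b.0) | 0\{b} has moves —b→ v2
  v2 = 0 | 0\{b} has moves ∅
Bisimilarity quotient blocks:
  B0 = {u0, v0}
  B1 = {u1, v1}
  B2 = {u2, v2}
u0 ∈ B0, v0 ∈ B0 → same block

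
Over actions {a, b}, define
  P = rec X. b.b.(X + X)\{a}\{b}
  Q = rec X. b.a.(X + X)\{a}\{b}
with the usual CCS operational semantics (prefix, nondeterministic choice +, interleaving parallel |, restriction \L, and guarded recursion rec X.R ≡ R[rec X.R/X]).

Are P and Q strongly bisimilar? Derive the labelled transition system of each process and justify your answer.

Reachable graph of P (3 states):
  s0 = rec X. b.b.(X + X)\{a}\{b} → --b--▸ s1
  s1 = b.((rec X. b.b.(X + X)\{a}\{b}) + (rec X. b.b.(X + X)\{a}\{b}))\{a}\{b} → --b--▸ s2
  s2 = ((rec X. b.b.(X + X)\{a}\{b}) + (rec X. b.b.(X + X)\{a}\{b}))\{a}\{b} → (no moves)
Reachable graph of Q (3 states):
  t0 = rec X. b.a.(X + X)\{a}\{b} → --b--▸ t1
  t1 = a.((rec X. b.a.(X + X)\{a}\{b}) + (rec X. b.a.(X + X)\{a}\{b}))\{a}\{b} → --a--▸ t2
  t2 = ((rec X. b.a.(X + X)\{a}\{b}) + (rec X. b.a.(X + X)\{a}\{b}))\{a}\{b} → (no moves)
Coarsest stable partition (strong bisimilarity classes):
  B0 = {s0}
  B1 = {s1}
  B2 = {s2, t2}
  B3 = {t0}
  B4 = {t1}
s0 ∈ B0, t0 ∈ B3 → different blocks

NO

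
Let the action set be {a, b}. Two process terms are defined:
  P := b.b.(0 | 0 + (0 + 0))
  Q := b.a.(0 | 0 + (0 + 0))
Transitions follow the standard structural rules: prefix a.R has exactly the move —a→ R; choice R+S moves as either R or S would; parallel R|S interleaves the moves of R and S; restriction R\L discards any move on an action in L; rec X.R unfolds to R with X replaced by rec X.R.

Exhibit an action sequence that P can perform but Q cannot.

P's transition system — 3 states:
  m0 = b.b.(0 | 0 + (0 + 0)) ⊢ ··b··> m1
  m1 = b.(0 | 0 + (0 + 0)) ⊢ ··b··> m2
  m2 = 0 | 0 + (0 + 0) ⊢ (no moves)
Q's transition system — 3 states:
  n0 = b.a.(0 | 0 + (0 + 0)) ⊢ ··b··> n1
  n1 = a.(0 | 0 + (0 + 0)) ⊢ ··a··> n2
  n2 = 0 | 0 + (0 + 0) ⊢ (no moves)
Trace ⟨bb⟩ through P, begin at {m0}:
  after b @ step 1: {m1}
  after b @ step 2: {m2}
  ✓ P
Trace ⟨bb⟩ through Q, begin at {n0}:
  after b @ step 1: {n1}
  after b @ step 2: ∅ (Q stuck)

bb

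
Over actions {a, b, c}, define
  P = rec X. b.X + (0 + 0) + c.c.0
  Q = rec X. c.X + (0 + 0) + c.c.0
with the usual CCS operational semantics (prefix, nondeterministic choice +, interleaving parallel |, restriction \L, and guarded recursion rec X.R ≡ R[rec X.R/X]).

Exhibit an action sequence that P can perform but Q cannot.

b

LTS(P): 3 reachable states
  p0 = rec X. b.X + (0 + 0) + c.c.0 ⊢ --b--▸ p0, --c--▸ p1
  p1 = c.0 ⊢ --c--▸ p2
  p2 = 0 ⊢ ∅
LTS(Q): 3 reachable states
  q0 = rec X. c.X + (0 + 0) + c.c.0 ⊢ --c--▸ q0, --c--▸ q1
  q1 = c.0 ⊢ --c--▸ q2
  q2 = 0 ⊢ ∅
Run σ = ⟨b⟩ on P: start {p0}
  [1] b ⇒ {p0}
  — P admits the full trace.
Run σ = ⟨b⟩ on Q: start {q0}
  [1] b ⇒ ∅  — Q cannot continue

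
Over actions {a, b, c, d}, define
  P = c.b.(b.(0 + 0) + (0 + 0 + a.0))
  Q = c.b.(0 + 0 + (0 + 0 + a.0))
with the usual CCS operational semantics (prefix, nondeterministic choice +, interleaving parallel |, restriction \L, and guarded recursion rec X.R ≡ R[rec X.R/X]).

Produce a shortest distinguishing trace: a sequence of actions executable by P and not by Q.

Reachable graph of P (5 states):
  u0 = c.b.(b.(0 + 0) + (0 + 0 + a.0)) :: -c-> u1
  u1 = b.(b.(0 + 0) + (0 + 0 + a.0)) :: -b-> u2
  u2 = b.(0 + 0) + (0 + 0 + a.0) :: -a-> u3, -b-> u4
  u3 = 0 :: deadlocked
  u4 = 0 + 0 :: deadlocked
Reachable graph of Q (4 states):
  v0 = c.b.(0 + 0 + (0 + 0 + a.0)) :: -c-> v1
  v1 = b.(0 + 0 + (0 + 0 + a.0)) :: -b-> v2
  v2 = 0 + 0 + (0 + 0 + a.0) :: -a-> v3
  v3 = 0 :: deadlocked
Executing cbb from P (initial set {u0}):
  [1] c ⇒ {u1}
  [2] b ⇒ {u2}
  [3] b ⇒ {u4}
  — P admits the full trace.
Executing cbb from Q (initial set {v0}):
  [1] c ⇒ {v1}
  [2] b ⇒ {v2}
  [3] b ⇒ no successor for Q

cbb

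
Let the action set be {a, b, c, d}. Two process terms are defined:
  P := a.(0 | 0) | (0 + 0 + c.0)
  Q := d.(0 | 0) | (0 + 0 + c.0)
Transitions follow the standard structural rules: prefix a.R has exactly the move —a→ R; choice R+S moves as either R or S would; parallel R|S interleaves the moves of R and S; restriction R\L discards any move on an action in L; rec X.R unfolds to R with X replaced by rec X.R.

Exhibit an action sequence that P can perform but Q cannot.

P's transition system — 4 states:
  s0 = a.(0 | 0) | (0 + 0 + c.0) has moves =a=> s1, =c=> s2
  s1 = 0 | 0 | (0 + 0 + c.0) has moves =c=> s3
  s2 = a.(0 | 0) | 0 has moves =a=> s3
  s3 = 0 | 0 | 0 has moves ·
Q's transition system — 4 states:
  t0 = d.(0 | 0) | (0 + 0 + c.0) has moves =c=> t1, =d=> t2
  t1 = d.(0 | 0) | 0 has moves =d=> t3
  t2 = 0 | 0 | (0 + 0 + c.0) has moves =c=> t3
  t3 = 0 | 0 | 0 has moves ·
Executing a from P (initial set {s0}):
  [1] a ⇒ {s1}
  — P admits the full trace.
Executing a from Q (initial set {t0}):
  [1] a ⇒ ∅ (Q stuck)

a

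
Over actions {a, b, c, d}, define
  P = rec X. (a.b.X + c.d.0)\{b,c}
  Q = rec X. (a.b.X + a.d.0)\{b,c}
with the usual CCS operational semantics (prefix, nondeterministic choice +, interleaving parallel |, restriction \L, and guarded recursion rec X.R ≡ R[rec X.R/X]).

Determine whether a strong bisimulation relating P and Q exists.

not bisimilar

P's transition system — 2 states:
  p0 = rec X. (a.b.X + c.d.0)\{b,c} has moves -a-> p1
  p1 = (b.(rec X. (a.b.X + c.d.0)\{b,c}))\{b,c} has moves stopped
Q's transition system — 4 states:
  q0 = rec X. (a.b.X + a.d.0)\{b,c} has moves -a-> q1, -a-> q2
  q1 = (b.(rec X. (a.b.X + a.d.0)\{b,c}))\{b,c} has moves stopped
  q2 = (d.0)\{b,c} has moves -d-> q3
  q3 = 0\{b,c} has moves stopped
Bisimilarity quotient blocks:
  B0 = {p0}
  B1 = {p1, q1, q3}
  B2 = {q0}
  B3 = {q2}
p0 ∈ B0, q0 ∈ B2 → different blocks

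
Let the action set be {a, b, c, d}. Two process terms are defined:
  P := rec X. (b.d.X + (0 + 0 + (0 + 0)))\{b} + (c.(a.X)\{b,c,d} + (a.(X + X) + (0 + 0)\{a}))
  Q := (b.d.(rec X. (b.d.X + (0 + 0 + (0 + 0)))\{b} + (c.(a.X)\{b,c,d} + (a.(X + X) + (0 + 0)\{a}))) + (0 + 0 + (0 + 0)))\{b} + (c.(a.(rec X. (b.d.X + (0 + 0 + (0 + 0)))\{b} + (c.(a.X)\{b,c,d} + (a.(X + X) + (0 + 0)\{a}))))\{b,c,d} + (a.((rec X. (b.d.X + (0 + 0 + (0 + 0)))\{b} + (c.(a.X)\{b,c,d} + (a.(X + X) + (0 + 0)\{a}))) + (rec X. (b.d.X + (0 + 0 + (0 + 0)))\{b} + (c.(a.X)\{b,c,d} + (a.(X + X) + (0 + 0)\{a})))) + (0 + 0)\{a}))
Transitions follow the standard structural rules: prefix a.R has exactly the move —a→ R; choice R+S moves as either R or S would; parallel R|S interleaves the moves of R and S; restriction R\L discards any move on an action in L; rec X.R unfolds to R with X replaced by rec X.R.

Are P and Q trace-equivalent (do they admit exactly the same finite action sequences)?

YES

Reachable graph of P (5 states):
  s0 = rec X. (b.d.X + (0 + 0 + (0 + 0)))\{b} + (c.(a.X)\{b,c,d} + (a.(X + X) + (0 + 0)\{a})) ⊢ --a--▸ s1, --c--▸ s2
  s1 = (rec X. (b.d.X + (0 + 0 + (0 + 0)))\{b} + (c.(a.X)\{b,c,d} + (a.(X + X) + (0 + 0)\{a}))) + (rec X. (b.d.X + (0 + 0 + (0 + 0)))\{b} + (c.(a.X)\{b,c,d} + (a.(X + X) + (0 + 0)\{a}))) ⊢ --a--▸ s1, --c--▸ s2
  s2 = (a.(rec X. (b.d.X + (0 + 0 + (0 + 0)))\{b} + (c.(a.X)\{b,c,d} + (a.(X + X) + (0 + 0)\{a}))))\{b,c,d} ⊢ --a--▸ s3
  s3 = (rec X. (b.d.X + (0 + 0 + (0 + 0)))\{b} + (c.(a.X)\{b,c,d} + (a.(X + X) + (0 + 0)\{a})))\{b,c,d} ⊢ --a--▸ s4
  s4 = ((rec X. (b.d.X + (0 + 0 + (0 + 0)))\{b} + (c.(a.X)\{b,c,d} + (a.(X + X) + (0 + 0)\{a}))) + (rec X. (b.d.X + (0 + 0 + (0 + 0)))\{b} + (c.(a.X)\{b,c,d} + (a.(X + X) + (0 + 0)\{a}))))\{b,c,d} ⊢ --a--▸ s4
Reachable graph of Q (5 states):
  t0 = (b.d.(rec X. (b.d.X + (0 + 0 + (0 + 0)))\{b} + (c.(a.X)\{b,c,d} + (a.(X + X) + (0 + 0)\{a}))) + (0 + 0 + (0 + 0)))\{b} + (c.(a.(rec X. (b.d.X + (0 + 0 + (0 + 0)))\{b} + (c.(a.X)\{b,c,d} + (a.(X + X) + (0 + 0)\{a}))))\{b,c,d} + (a.((rec X. (b.d.X + (0 + 0 + (0 + 0)))\{b} + (c.(a.X)\{b,c,d} + (a.(X + X) + (0 + 0)\{a}))) + (rec X. (b.d.X + (0 + 0 + (0 + 0)))\{b} + (c.(a.X)\{b,c,d} + (a.(X + X) + (0 + 0)\{a})))) + (0 + 0)\{a})) ⊢ --a--▸ t1, --c--▸ t2
  t1 = (rec X. (b.d.X + (0 + 0 + (0 + 0)))\{b} + (c.(a.X)\{b,c,d} + (a.(X + X) + (0 + 0)\{a}))) + (rec X. (b.d.X + (0 + 0 + (0 + 0)))\{b} + (c.(a.X)\{b,c,d} + (a.(X + X) + (0 + 0)\{a}))) ⊢ --a--▸ t1, --c--▸ t2
  t2 = (a.(rec X. (b.d.X + (0 + 0 + (0 + 0)))\{b} + (c.(a.X)\{b,c,d} + (a.(X + X) + (0 + 0)\{a}))))\{b,c,d} ⊢ --a--▸ t3
  t3 = (rec X. (b.d.X + (0 + 0 + (0 + 0)))\{b} + (c.(a.X)\{b,c,d} + (a.(X + X) + (0 + 0)\{a})))\{b,c,d} ⊢ --a--▸ t4
  t4 = ((rec X. (b.d.X + (0 + 0 + (0 + 0)))\{b} + (c.(a.X)\{b,c,d} + (a.(X + X) + (0 + 0)\{a}))) + (rec X. (b.d.X + (0 + 0 + (0 + 0)))\{b} + (c.(a.X)\{b,c,d} + (a.(X + X) + (0 + 0)\{a}))))\{b,c,d} ⊢ --a--▸ t4
Coarsest stable partition (strong bisimilarity classes):
  B0 = {s0, s1, t0, t1}
  B1 = {s2, s3, s4, t2, t3, t4}
s0 ∈ B0, t0 ∈ B0 → same block
Bisimilar ⇒ trace-equivalent.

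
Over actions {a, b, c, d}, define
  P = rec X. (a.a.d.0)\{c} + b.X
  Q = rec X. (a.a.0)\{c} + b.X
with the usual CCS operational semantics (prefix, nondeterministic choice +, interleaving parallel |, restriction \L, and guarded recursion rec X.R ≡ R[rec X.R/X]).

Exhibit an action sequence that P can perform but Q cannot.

Reachable graph of P (4 states):
  u0 = rec X. (a.a.d.0)\{c} + b.X → --a--▸ u1, --b--▸ u0
  u1 = (a.d.0)\{c} → --a--▸ u2
  u2 = (d.0)\{c} → --d--▸ u3
  u3 = 0\{c} → (no moves)
Reachable graph of Q (3 states):
  v0 = rec X. (a.a.0)\{c} + b.X → --a--▸ v1, --b--▸ v0
  v1 = (a.0)\{c} → --a--▸ v2
  v2 = 0\{c} → (no moves)
Run σ = ⟨aad⟩ on P: start {u0}
  step 1 (a): {u1}
  step 2 (a): {u2}
  step 3 (d): {u3}
  — P admits the full trace.
Run σ = ⟨aad⟩ on Q: start {v0}
  step 1 (a): {v1}
  step 2 (a): {v2}
  step 3 (d): ∅  — Q cannot continue

aad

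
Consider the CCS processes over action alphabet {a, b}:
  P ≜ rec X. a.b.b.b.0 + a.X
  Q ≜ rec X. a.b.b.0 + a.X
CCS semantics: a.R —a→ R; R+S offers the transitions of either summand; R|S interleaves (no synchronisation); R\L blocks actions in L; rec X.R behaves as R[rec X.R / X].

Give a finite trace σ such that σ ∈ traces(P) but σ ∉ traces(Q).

abbb

P's transition system — 5 states:
  u0 = rec X. a.b.b.b.0 + a.X :: ··a··> u0, ··a··> u1
  u1 = b.b.b.0 :: ··b··> u2
  u2 = b.b.0 :: ··b··> u3
  u3 = b.0 :: ··b··> u4
  u4 = 0 :: ∅
Q's transition system — 4 states:
  v0 = rec X. a.b.b.0 + a.X :: ··a··> v0, ··a··> v1
  v1 = b.b.0 :: ··b··> v2
  v2 = b.0 :: ··b··> v3
  v3 = 0 :: ∅
Run σ = ⟨abbb⟩ on P: start {u0}
  after a @ step 1: {u0, u1}
  after b @ step 2: {u2}
  after b @ step 3: {u3}
  after b @ step 4: {u4}
  P completes σ.
Run σ = ⟨abbb⟩ on Q: start {v0}
  after a @ step 1: {v0, v1}
  after b @ step 2: {v2}
  after b @ step 3: {v3}
  after b @ step 4: no successor for Q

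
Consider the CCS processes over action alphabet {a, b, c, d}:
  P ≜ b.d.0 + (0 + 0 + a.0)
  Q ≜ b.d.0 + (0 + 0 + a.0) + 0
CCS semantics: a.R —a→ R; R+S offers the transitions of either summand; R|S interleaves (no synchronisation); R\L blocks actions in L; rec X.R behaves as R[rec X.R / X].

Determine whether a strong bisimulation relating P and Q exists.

P's transition system — 3 states:
  u0 = b.d.0 + (0 + 0 + a.0) :: -a-> u1, -b-> u2
  u1 = 0 :: stopped
  u2 = d.0 :: -d-> u1
Q's transition system — 3 states:
  v0 = b.d.0 + (0 + 0 + a.0) + 0 :: -a-> v1, -b-> v2
  v1 = 0 :: stopped
  v2 = d.0 :: -d-> v1
Coarsest stable partition (strong bisimilarity classes):
  B0 = {u0, v0}
  B1 = {u1, v1}
  B2 = {u2, v2}
u0 ∈ B0, v0 ∈ B0 → same block

YES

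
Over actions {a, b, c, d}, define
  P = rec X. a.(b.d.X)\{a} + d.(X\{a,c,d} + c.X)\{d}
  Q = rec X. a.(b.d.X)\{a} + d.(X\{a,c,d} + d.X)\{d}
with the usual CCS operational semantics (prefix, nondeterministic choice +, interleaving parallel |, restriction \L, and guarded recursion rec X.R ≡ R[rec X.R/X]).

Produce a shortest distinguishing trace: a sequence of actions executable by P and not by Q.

Reachable graph of P (10 states):
  u0 = rec X. a.(b.d.X)\{a} + d.(X\{a,c,d} + c.X)\{d} has moves --a--▸ u1, --d--▸ u2
  u1 = (b.d.(rec X. a.(b.d.X)\{a} + d.(X\{a,c,d} + c.X)\{d}))\{a} has moves --b--▸ u3
  u2 = ((rec X. a.(b.d.X)\{a} + d.(X\{a,c,d} + c.X)\{d})\{a,c,d} + c.(rec X. a.(b.d.X)\{a} + d.(X\{a,c,d} + c.X)\{d}))\{d} has moves --c--▸ u4
  u3 = (d.(rec X. a.(b.d.X)\{a} + d.(X\{a,c,d} + c.X)\{d}))\{a} has moves --d--▸ u5
  u4 = (rec X. a.(b.d.X)\{a} + d.(X\{a,c,d} + c.X)\{d})\{d} has moves --a--▸ u6
  u5 = (rec X. a.(b.d.X)\{a} + d.(X\{a,c,d} + c.X)\{d})\{a} has moves --d--▸ u7
  u6 = (b.d.(rec X. a.(b.d.X)\{a} + d.(X\{a,c,d} + c.X)\{d}))\{a}\{d} has moves --b--▸ u8
  u7 = ((rec X. a.(b.d.X)\{a} + d.(X\{a,c,d} + c.X)\{d})\{a,c,d} + c.(rec X. a.(b.d.X)\{a} + d.(X\{a,c,d} + c.X)\{d}))\{d}\{a} has moves --c--▸ u9
  u8 = (d.(rec X. a.(b.d.X)\{a} + d.(X\{a,c,d} + c.X)\{d}))\{a}\{d} has moves deadlocked
  u9 = (rec X. a.(b.d.X)\{a} + d.(X\{a,c,d} + c.X)\{d})\{d}\{a} has moves deadlocked
Reachable graph of Q (6 states):
  v0 = rec X. a.(b.d.X)\{a} + d.(X\{a,c,d} + d.X)\{d} has moves --a--▸ v1, --d--▸ v2
  v1 = (b.d.(rec X. a.(b.d.X)\{a} + d.(X\{a,c,d} + d.X)\{d}))\{a} has moves --b--▸ v3
  v2 = ((rec X. a.(b.d.X)\{a} + d.(X\{a,c,d} + d.X)\{d})\{a,c,d} + d.(rec X. a.(b.d.X)\{a} + d.(X\{a,c,d} + d.X)\{d}))\{d} has moves deadlocked
  v3 = (d.(rec X. a.(b.d.X)\{a} + d.(X\{a,c,d} + d.X)\{d}))\{a} has moves --d--▸ v4
  v4 = (rec X. a.(b.d.X)\{a} + d.(X\{a,c,d} + d.X)\{d})\{a} has moves --d--▸ v5
  v5 = ((rec X. a.(b.d.X)\{a} + d.(X\{a,c,d} + d.X)\{d})\{a,c,d} + d.(rec X. a.(b.d.X)\{a} + d.(X\{a,c,d} + d.X)\{d}))\{d}\{a} has moves deadlocked
Trace ⟨dc⟩ through P, begin at {u0}:
  step 1 (d): {u2}
  step 2 (c): {u4}
  — P admits the full trace.
Trace ⟨dc⟩ through Q, begin at {v0}:
  step 1 (d): {v2}
  step 2 (c): ∅ (Q stuck)

dc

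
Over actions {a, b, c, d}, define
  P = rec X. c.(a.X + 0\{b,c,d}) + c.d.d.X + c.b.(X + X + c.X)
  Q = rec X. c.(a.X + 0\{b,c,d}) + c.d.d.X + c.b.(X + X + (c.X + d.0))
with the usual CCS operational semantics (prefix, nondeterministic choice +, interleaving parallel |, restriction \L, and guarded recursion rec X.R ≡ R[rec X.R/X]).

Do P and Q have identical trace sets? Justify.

Reachable graph of P (6 states):
  m0 = rec X. c.(a.X + 0\{b,c,d}) + c.d.d.X + c.b.(X + X + c.X) :: =c=> m1, =c=> m2, =c=> m3
  m1 = a.(rec X. c.(a.X + 0\{b,c,d}) + c.d.d.X + c.b.(X + X + c.X)) + 0\{b,c,d} :: =a=> m0
  m2 = b.((rec X. c.(a.X + 0\{b,c,d}) + c.d.d.X + c.b.(X + X + c.X)) + (rec X. c.(a.X + 0\{b,c,d}) + c.d.d.X + c.b.(X + X + c.X)) + c.(rec X. c.(a.X + 0\{b,c,d}) + c.d.d.X + c.b.(X + X + c.X))) :: =b=> m4
  m3 = d.d.(rec X. c.(a.X + 0\{b,c,d}) + c.d.d.X + c.b.(X + X + c.X)) :: =d=> m5
  m4 = (rec X. c.(a.X + 0\{b,c,d}) + c.d.d.X + c.b.(X + X + c.X)) + (rec X. c.(a.X + 0\{b,c,d}) + c.d.d.X + c.b.(X + X + c.X)) + c.(rec X. c.(a.X + 0\{b,c,d}) + c.d.d.X + c.b.(X + X + c.X)) :: =c=> m0, =c=> m1, =c=> m2, =c=> m3
  m5 = d.(rec X. c.(a.X + 0\{b,c,d}) + c.d.d.X + c.b.(X + X + c.X)) :: =d=> m0
Reachable graph of Q (7 states):
  n0 = rec X. c.(a.X + 0\{b,c,d}) + c.d.d.X + c.b.(X + X + (c.X + d.0)) :: =c=> n1, =c=> n2, =c=> n3
  n1 = a.(rec X. c.(a.X + 0\{b,c,d}) + c.d.d.X + c.b.(X + X + (c.X + d.0))) + 0\{b,c,d} :: =a=> n0
  n2 = b.((rec X. c.(a.X + 0\{b,c,d}) + c.d.d.X + c.b.(X + X + (c.X + d.0))) + (rec X. c.(a.X + 0\{b,c,d}) + c.d.d.X + c.b.(X + X + (c.X + d.0))) + (c.(rec X. c.(a.X + 0\{b,c,d}) + c.d.d.X + c.b.(X + X + (c.X + d.0))) + d.0)) :: =b=> n4
  n3 = d.d.(rec X. c.(a.X + 0\{b,c,d}) + c.d.d.X + c.b.(X + X + (c.X + d.0))) :: =d=> n5
  n4 = (rec X. c.(a.X + 0\{b,c,d}) + c.d.d.X + c.b.(X + X + (c.X + d.0))) + (rec X. c.(a.X + 0\{b,c,d}) + c.d.d.X + c.b.(X + X + (c.X + d.0))) + (c.(rec X. c.(a.X + 0\{b,c,d}) + c.d.d.X + c.b.(X + X + (c.X + d.0))) + d.0) :: =c=> n0, =c=> n1, =c=> n2, =c=> n3, =d=> n6
  n5 = d.(rec X. c.(a.X + 0\{b,c,d}) + c.d.d.X + c.b.(X + X + (c.X + d.0))) :: =d=> n0
  n6 = 0 :: (no moves)
Run σ = ⟨cbd⟩ on Q: start {n0}
  step 1 (c): {n1, n2, n3}
  step 2 (b): {n4}
  step 3 (d): {n6}
  — Q admits the full trace.
Run σ = ⟨cbd⟩ on P: start {m0}
  step 1 (c): {m1, m2, m3}
  step 2 (b): {m4}
  step 3 (d): no successor for P

trace-distinct — witness ⟨cbd⟩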